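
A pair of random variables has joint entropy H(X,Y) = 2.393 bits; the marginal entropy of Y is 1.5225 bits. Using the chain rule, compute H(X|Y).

Chain rule: H(X,Y) = H(X|Y) + H(Y)
H(X|Y) = H(X,Y) - H(Y) = 2.393 - 1.5225 = 0.8705 bits


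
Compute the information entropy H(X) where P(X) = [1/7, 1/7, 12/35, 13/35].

H(X) = -Σ p(x) log₂ p(x)
  -1/7 × log₂(1/7) = 0.4011
  -1/7 × log₂(1/7) = 0.4011
  -12/35 × log₂(12/35) = 0.5295
  -13/35 × log₂(13/35) = 0.5307
H(X) = 1.8623 bits


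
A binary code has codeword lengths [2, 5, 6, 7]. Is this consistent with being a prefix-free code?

Kraft inequality: Σ 2^(-l_i) ≤ 1 for prefix-free code
Calculating: 2^(-2) + 2^(-5) + 2^(-6) + 2^(-7)
= 0.25 + 0.03125 + 0.015625 + 0.0078125
= 0.3047
Since 0.3047 ≤ 1, prefix-free code exists


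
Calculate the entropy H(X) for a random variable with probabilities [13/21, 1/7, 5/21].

H(X) = -Σ p(x) log₂ p(x)
  -13/21 × log₂(13/21) = 0.4283
  -1/7 × log₂(1/7) = 0.4011
  -5/21 × log₂(5/21) = 0.4929
H(X) = 1.3223 bits


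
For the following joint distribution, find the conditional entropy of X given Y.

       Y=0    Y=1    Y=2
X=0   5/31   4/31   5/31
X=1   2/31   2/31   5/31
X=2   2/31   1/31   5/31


H(X|Y) = Σ_y p(y) H(X|Y=y)
  p(Y=0) = 9/31, H(X|Y=0) = 1.4355
  p(Y=1) = 7/31, H(X|Y=1) = 1.3788
  p(Y=2) = 15/31, H(X|Y=2) = 1.5850
H(X|Y) = 0.2903×1.4355 + 0.2258×1.3788 + 0.4839×1.5850 = 1.4950 bits


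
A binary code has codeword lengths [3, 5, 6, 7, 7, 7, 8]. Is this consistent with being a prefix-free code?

Kraft inequality: Σ 2^(-l_i) ≤ 1 for prefix-free code
Calculating: 2^(-3) + 2^(-5) + 2^(-6) + 2^(-7) + 2^(-7) + 2^(-7) + 2^(-8)
= 0.125 + 0.03125 + 0.015625 + 0.0078125 + 0.0078125 + 0.0078125 + 0.00390625
= 0.1992
Since 0.1992 ≤ 1, prefix-free code exists


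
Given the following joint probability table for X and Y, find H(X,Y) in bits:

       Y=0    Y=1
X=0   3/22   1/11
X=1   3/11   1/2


H(X,Y) = -Σ p(x,y) log₂ p(x,y)
  p(0,0)=3/22: -0.1364 × log₂(0.1364) = 0.3920
  p(0,1)=1/11: -0.0909 × log₂(0.0909) = 0.3145
  p(1,0)=3/11: -0.2727 × log₂(0.2727) = 0.5112
  p(1,1)=1/2: -0.5000 × log₂(0.5000) = 0.5000
H(X,Y) = 1.7177 bits


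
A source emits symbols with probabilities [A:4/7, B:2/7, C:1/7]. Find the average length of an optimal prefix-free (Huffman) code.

Huffman tree construction:
Combine smallest probabilities repeatedly
Resulting codes:
  A: 1 (length 1)
  B: 01 (length 2)
  C: 00 (length 2)
Average length = Σ p(s) × length(s) = 1.4286 bits


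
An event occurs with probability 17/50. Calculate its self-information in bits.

Information content I(x) = -log₂(p(x))
I = -log₂(17/50) = -log₂(0.3400)
I = 1.5564 bits


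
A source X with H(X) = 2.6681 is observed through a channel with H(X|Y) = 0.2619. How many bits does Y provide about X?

I(X;Y) = H(X) - H(X|Y)
I(X;Y) = 2.6681 - 0.2619 = 2.4062 bits


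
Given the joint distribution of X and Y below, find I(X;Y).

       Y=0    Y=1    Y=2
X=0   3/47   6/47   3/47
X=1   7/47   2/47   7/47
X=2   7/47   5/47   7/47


H(X) = 1.5603, H(Y) = 1.5742, H(X,Y) = 3.0602
I(X;Y) = H(X) + H(Y) - H(X,Y) = 0.0743 bits


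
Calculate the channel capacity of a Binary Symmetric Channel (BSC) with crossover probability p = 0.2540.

For BSC with error probability p:
C = 1 - H(p) where H(p) is binary entropy
H(0.2540) = -0.2540 × log₂(0.2540) - 0.7460 × log₂(0.7460)
H(p) = 0.8176
C = 1 - 0.8176 = 0.1824 bits/use


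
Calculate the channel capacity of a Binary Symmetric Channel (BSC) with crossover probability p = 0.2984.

For BSC with error probability p:
C = 1 - H(p) where H(p) is binary entropy
H(0.2984) = -0.2984 × log₂(0.2984) - 0.7016 × log₂(0.7016)
H(p) = 0.8793
C = 1 - 0.8793 = 0.1207 bits/use


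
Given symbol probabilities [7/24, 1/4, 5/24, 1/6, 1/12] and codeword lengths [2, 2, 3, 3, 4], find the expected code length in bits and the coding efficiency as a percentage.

Average length L = Σ p_i × l_i = 2.5417 bits
Entropy H = 2.2195 bits
Efficiency η = H/L × 100% = 87.32%


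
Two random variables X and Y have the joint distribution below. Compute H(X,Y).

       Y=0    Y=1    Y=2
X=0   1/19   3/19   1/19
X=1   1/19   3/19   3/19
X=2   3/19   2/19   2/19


H(X,Y) = -Σ p(x,y) log₂ p(x,y)
  p(0,0)=1/19: -0.0526 × log₂(0.0526) = 0.2236
  p(0,1)=3/19: -0.1579 × log₂(0.1579) = 0.4205
  p(0,2)=1/19: -0.0526 × log₂(0.0526) = 0.2236
  p(1,0)=1/19: -0.0526 × log₂(0.0526) = 0.2236
  p(1,1)=3/19: -0.1579 × log₂(0.1579) = 0.4205
  p(1,2)=3/19: -0.1579 × log₂(0.1579) = 0.4205
  p(2,0)=3/19: -0.1579 × log₂(0.1579) = 0.4205
  p(2,1)=2/19: -0.1053 × log₂(0.1053) = 0.3419
  p(2,2)=2/19: -0.1053 × log₂(0.1053) = 0.3419
H(X,Y) = 3.0364 bits


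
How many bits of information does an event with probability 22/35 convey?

Information content I(x) = -log₂(p(x))
I = -log₂(22/35) = -log₂(0.6286)
I = 0.6699 bits


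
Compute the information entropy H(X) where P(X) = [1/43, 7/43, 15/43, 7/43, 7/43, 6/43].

H(X) = -Σ p(x) log₂ p(x)
  -1/43 × log₂(1/43) = 0.1262
  -7/43 × log₂(7/43) = 0.4263
  -15/43 × log₂(15/43) = 0.5300
  -7/43 × log₂(7/43) = 0.4263
  -7/43 × log₂(7/43) = 0.4263
  -6/43 × log₂(6/43) = 0.3965
H(X) = 2.3317 bits


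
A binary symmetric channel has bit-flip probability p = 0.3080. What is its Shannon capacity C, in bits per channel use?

For BSC with error probability p:
C = 1 - H(p) where H(p) is binary entropy
H(0.3080) = -0.3080 × log₂(0.3080) - 0.6920 × log₂(0.6920)
H(p) = 0.8909
C = 1 - 0.8909 = 0.1091 bits/use


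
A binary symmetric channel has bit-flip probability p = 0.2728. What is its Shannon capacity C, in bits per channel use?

For BSC with error probability p:
C = 1 - H(p) where H(p) is binary entropy
H(0.2728) = -0.2728 × log₂(0.2728) - 0.7272 × log₂(0.7272)
H(p) = 0.8455
C = 1 - 0.8455 = 0.1545 bits/use


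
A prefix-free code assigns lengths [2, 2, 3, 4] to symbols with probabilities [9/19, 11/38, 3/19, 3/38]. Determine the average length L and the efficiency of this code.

Average length L = Σ p_i × l_i = 2.3158 bits
Entropy H = 1.7380 bits
Efficiency η = H/L × 100% = 75.05%


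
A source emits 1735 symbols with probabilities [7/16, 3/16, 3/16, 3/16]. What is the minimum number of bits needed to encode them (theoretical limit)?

Entropy H = 1.8802 bits/symbol
Minimum bits = H × n = 1.8802 × 1735
= 3262.22 bits


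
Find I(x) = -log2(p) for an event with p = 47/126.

Information content I(x) = -log₂(p(x))
I = -log₂(47/126) = -log₂(0.3730)
I = 1.4227 bits


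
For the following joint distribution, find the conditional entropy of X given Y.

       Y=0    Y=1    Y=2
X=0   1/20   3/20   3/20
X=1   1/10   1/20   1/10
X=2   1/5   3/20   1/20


H(X|Y) = Σ_y p(y) H(X|Y=y)
  p(Y=0) = 7/20, H(X|Y=0) = 1.3788
  p(Y=1) = 7/20, H(X|Y=1) = 1.4488
  p(Y=2) = 3/10, H(X|Y=2) = 1.4591
H(X|Y) = 0.3500×1.3788 + 0.3500×1.4488 + 0.3000×1.4591 = 1.4274 bits


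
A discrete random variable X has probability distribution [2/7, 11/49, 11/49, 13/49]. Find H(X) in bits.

H(X) = -Σ p(x) log₂ p(x)
  -2/7 × log₂(2/7) = 0.5164
  -11/49 × log₂(11/49) = 0.4838
  -11/49 × log₂(11/49) = 0.4838
  -13/49 × log₂(13/49) = 0.5079
H(X) = 1.9919 bits


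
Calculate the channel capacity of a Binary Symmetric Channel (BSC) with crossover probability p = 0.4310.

For BSC with error probability p:
C = 1 - H(p) where H(p) is binary entropy
H(0.4310) = -0.4310 × log₂(0.4310) - 0.5690 × log₂(0.5690)
H(p) = 0.9862
C = 1 - 0.9862 = 0.0138 bits/use


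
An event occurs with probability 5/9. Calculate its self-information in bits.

Information content I(x) = -log₂(p(x))
I = -log₂(5/9) = -log₂(0.5556)
I = 0.8480 bits


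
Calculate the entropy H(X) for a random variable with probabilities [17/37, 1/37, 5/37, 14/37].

H(X) = -Σ p(x) log₂ p(x)
  -17/37 × log₂(17/37) = 0.5155
  -1/37 × log₂(1/37) = 0.1408
  -5/37 × log₂(5/37) = 0.3902
  -14/37 × log₂(14/37) = 0.5305
H(X) = 1.5770 bits


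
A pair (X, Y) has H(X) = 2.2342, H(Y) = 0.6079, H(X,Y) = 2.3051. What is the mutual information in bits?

I(X;Y) = H(X) + H(Y) - H(X,Y)
I(X;Y) = 2.2342 + 0.6079 - 2.3051 = 0.537 bits


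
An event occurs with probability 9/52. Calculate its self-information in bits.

Information content I(x) = -log₂(p(x))
I = -log₂(9/52) = -log₂(0.1731)
I = 2.5305 bits


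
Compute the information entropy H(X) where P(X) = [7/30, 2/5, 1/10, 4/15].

H(X) = -Σ p(x) log₂ p(x)
  -7/30 × log₂(7/30) = 0.4899
  -2/5 × log₂(2/5) = 0.5288
  -1/10 × log₂(1/10) = 0.3322
  -4/15 × log₂(4/15) = 0.5085
H(X) = 1.8594 bits


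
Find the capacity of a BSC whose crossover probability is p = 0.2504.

For BSC with error probability p:
C = 1 - H(p) where H(p) is binary entropy
H(0.2504) = -0.2504 × log₂(0.2504) - 0.7496 × log₂(0.7496)
H(p) = 0.8119
C = 1 - 0.8119 = 0.1881 bits/use


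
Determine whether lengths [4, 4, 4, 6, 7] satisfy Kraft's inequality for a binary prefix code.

Kraft inequality: Σ 2^(-l_i) ≤ 1 for prefix-free code
Calculating: 2^(-4) + 2^(-4) + 2^(-4) + 2^(-6) + 2^(-7)
= 0.0625 + 0.0625 + 0.0625 + 0.015625 + 0.0078125
= 0.2109
Since 0.2109 ≤ 1, prefix-free code exists


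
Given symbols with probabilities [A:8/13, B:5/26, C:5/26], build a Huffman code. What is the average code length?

Huffman tree construction:
Combine smallest probabilities repeatedly
Resulting codes:
  A: 1 (length 1)
  B: 00 (length 2)
  C: 01 (length 2)
Average length = Σ p(s) × length(s) = 1.3846 bits


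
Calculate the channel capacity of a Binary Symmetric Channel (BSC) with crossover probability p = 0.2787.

For BSC with error probability p:
C = 1 - H(p) where H(p) is binary entropy
H(0.2787) = -0.2787 × log₂(0.2787) - 0.7213 × log₂(0.7213)
H(p) = 0.8537
C = 1 - 0.8537 = 0.1463 bits/use


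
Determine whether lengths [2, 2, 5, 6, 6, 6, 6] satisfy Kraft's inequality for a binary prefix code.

Kraft inequality: Σ 2^(-l_i) ≤ 1 for prefix-free code
Calculating: 2^(-2) + 2^(-2) + 2^(-5) + 2^(-6) + 2^(-6) + 2^(-6) + 2^(-6)
= 0.25 + 0.25 + 0.03125 + 0.015625 + 0.015625 + 0.015625 + 0.015625
= 0.5938
Since 0.5938 ≤ 1, prefix-free code exists


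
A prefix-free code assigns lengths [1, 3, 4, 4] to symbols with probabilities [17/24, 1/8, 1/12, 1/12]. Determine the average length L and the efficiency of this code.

Average length L = Σ p_i × l_i = 1.7500 bits
Entropy H = 1.3249 bits
Efficiency η = H/L × 100% = 75.71%


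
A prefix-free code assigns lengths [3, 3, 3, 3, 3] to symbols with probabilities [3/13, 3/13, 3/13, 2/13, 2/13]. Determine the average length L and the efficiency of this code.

Average length L = Σ p_i × l_i = 3.0000 bits
Entropy H = 2.2955 bits
Efficiency η = H/L × 100% = 76.52%


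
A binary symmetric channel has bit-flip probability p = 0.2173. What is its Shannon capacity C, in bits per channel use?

For BSC with error probability p:
C = 1 - H(p) where H(p) is binary entropy
H(0.2173) = -0.2173 × log₂(0.2173) - 0.7827 × log₂(0.7827)
H(p) = 0.7552
C = 1 - 0.7552 = 0.2448 bits/use


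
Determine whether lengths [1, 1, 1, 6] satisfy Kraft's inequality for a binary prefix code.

Kraft inequality: Σ 2^(-l_i) ≤ 1 for prefix-free code
Calculating: 2^(-1) + 2^(-1) + 2^(-1) + 2^(-6)
= 0.5 + 0.5 + 0.5 + 0.015625
= 1.5156
Since 1.5156 > 1, prefix-free code does not exist


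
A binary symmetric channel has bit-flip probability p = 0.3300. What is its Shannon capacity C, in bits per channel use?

For BSC with error probability p:
C = 1 - H(p) where H(p) is binary entropy
H(0.3300) = -0.3300 × log₂(0.3300) - 0.6700 × log₂(0.6700)
H(p) = 0.9149
C = 1 - 0.9149 = 0.0851 bits/use


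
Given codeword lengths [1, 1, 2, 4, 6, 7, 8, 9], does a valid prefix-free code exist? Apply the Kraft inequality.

Kraft inequality: Σ 2^(-l_i) ≤ 1 for prefix-free code
Calculating: 2^(-1) + 2^(-1) + 2^(-2) + 2^(-4) + 2^(-6) + 2^(-7) + 2^(-8) + 2^(-9)
= 0.5 + 0.5 + 0.25 + 0.0625 + 0.015625 + 0.0078125 + 0.00390625 + 0.001953125
= 1.3418
Since 1.3418 > 1, prefix-free code does not exist


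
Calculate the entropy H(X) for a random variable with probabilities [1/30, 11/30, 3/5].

H(X) = -Σ p(x) log₂ p(x)
  -1/30 × log₂(1/30) = 0.1636
  -11/30 × log₂(11/30) = 0.5307
  -3/5 × log₂(3/5) = 0.4422
H(X) = 1.1365 bits


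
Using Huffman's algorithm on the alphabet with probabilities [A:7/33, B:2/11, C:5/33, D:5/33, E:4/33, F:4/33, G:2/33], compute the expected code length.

Huffman tree construction:
Combine smallest probabilities repeatedly
Resulting codes:
  A: 01 (length 2)
  B: 111 (length 3)
  C: 101 (length 3)
  D: 110 (length 3)
  E: 001 (length 3)
  F: 100 (length 3)
  G: 000 (length 3)
Average length = Σ p(s) × length(s) = 2.7879 bits


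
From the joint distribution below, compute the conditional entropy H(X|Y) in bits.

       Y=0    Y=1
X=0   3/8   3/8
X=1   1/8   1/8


H(X|Y) = Σ_y p(y) H(X|Y=y)
  p(Y=0) = 1/2, H(X|Y=0) = 0.8113
  p(Y=1) = 1/2, H(X|Y=1) = 0.8113
H(X|Y) = 0.5000×0.8113 + 0.5000×0.8113 = 0.8113 bits


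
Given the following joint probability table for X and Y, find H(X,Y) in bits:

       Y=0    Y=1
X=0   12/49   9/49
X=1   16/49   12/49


H(X,Y) = -Σ p(x,y) log₂ p(x,y)
  p(0,0)=12/49: -0.2449 × log₂(0.2449) = 0.4971
  p(0,1)=9/49: -0.1837 × log₂(0.1837) = 0.4490
  p(1,0)=16/49: -0.3265 × log₂(0.3265) = 0.5273
  p(1,1)=12/49: -0.2449 × log₂(0.2449) = 0.4971
H(X,Y) = 1.9705 bits


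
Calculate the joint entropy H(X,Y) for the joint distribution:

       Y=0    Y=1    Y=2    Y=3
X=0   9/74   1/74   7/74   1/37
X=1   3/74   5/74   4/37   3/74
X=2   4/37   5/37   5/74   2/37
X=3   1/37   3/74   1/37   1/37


H(X,Y) = -Σ p(x,y) log₂ p(x,y)
  p(0,0)=9/74: -0.1216 × log₂(0.1216) = 0.3697
  p(0,1)=1/74: -0.0135 × log₂(0.0135) = 0.0839
  p(0,2)=7/74: -0.0946 × log₂(0.0946) = 0.3218
  p(0,3)=1/37: -0.0270 × log₂(0.0270) = 0.1408
  p(1,0)=3/74: -0.0405 × log₂(0.0405) = 0.1875
  p(1,1)=5/74: -0.0676 × log₂(0.0676) = 0.2627
  p(1,2)=4/37: -0.1081 × log₂(0.1081) = 0.3470
  p(1,3)=3/74: -0.0405 × log₂(0.0405) = 0.1875
  p(2,0)=4/37: -0.1081 × log₂(0.1081) = 0.3470
  p(2,1)=5/37: -0.1351 × log₂(0.1351) = 0.3902
  p(2,2)=5/74: -0.0676 × log₂(0.0676) = 0.2627
  p(2,3)=2/37: -0.0541 × log₂(0.0541) = 0.2275
  p(3,0)=1/37: -0.0270 × log₂(0.0270) = 0.1408
  p(3,1)=3/74: -0.0405 × log₂(0.0405) = 0.1875
  p(3,2)=1/37: -0.0270 × log₂(0.0270) = 0.1408
  p(3,3)=1/37: -0.0270 × log₂(0.0270) = 0.1408
H(X,Y) = 3.7380 bits


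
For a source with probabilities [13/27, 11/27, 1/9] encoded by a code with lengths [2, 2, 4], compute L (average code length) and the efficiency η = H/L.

Average length L = Σ p_i × l_i = 2.2222 bits
Entropy H = 1.3877 bits
Efficiency η = H/L × 100% = 62.45%


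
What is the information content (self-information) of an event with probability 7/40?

Information content I(x) = -log₂(p(x))
I = -log₂(7/40) = -log₂(0.1750)
I = 2.5146 bits


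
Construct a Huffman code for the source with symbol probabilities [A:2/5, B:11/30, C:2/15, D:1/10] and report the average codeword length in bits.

Huffman tree construction:
Combine smallest probabilities repeatedly
Resulting codes:
  A: 0 (length 1)
  B: 11 (length 2)
  C: 101 (length 3)
  D: 100 (length 3)
Average length = Σ p(s) × length(s) = 1.8333 bits


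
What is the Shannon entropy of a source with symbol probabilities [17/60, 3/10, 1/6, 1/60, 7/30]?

H(X) = -Σ p(x) log₂ p(x)
  -17/60 × log₂(17/60) = 0.5155
  -3/10 × log₂(3/10) = 0.5211
  -1/6 × log₂(1/6) = 0.4308
  -1/60 × log₂(1/60) = 0.0984
  -7/30 × log₂(7/30) = 0.4899
H(X) = 2.0558 bits


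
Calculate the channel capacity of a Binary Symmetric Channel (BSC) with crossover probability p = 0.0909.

For BSC with error probability p:
C = 1 - H(p) where H(p) is binary entropy
H(0.0909) = -0.0909 × log₂(0.0909) - 0.9091 × log₂(0.9091)
H(p) = 0.4395
C = 1 - 0.4395 = 0.5605 bits/use


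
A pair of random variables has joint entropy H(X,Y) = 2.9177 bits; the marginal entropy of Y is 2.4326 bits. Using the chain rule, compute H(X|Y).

Chain rule: H(X,Y) = H(X|Y) + H(Y)
H(X|Y) = H(X,Y) - H(Y) = 2.9177 - 2.4326 = 0.4851 bits


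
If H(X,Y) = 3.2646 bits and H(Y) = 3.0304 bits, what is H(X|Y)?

Chain rule: H(X,Y) = H(X|Y) + H(Y)
H(X|Y) = H(X,Y) - H(Y) = 3.2646 - 3.0304 = 0.2342 bits


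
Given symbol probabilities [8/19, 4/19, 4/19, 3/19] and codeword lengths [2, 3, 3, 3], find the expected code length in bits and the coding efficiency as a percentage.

Average length L = Σ p_i × l_i = 2.5789 bits
Entropy H = 1.8924 bits
Efficiency η = H/L × 100% = 73.38%


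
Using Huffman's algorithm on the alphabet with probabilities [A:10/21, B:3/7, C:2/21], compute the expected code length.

Huffman tree construction:
Combine smallest probabilities repeatedly
Resulting codes:
  A: 0 (length 1)
  B: 11 (length 2)
  C: 10 (length 2)
Average length = Σ p(s) × length(s) = 1.5238 bits


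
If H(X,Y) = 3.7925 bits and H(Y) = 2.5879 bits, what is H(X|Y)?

Chain rule: H(X,Y) = H(X|Y) + H(Y)
H(X|Y) = H(X,Y) - H(Y) = 3.7925 - 2.5879 = 1.2046 bits


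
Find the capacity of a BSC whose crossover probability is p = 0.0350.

For BSC with error probability p:
C = 1 - H(p) where H(p) is binary entropy
H(0.0350) = -0.0350 × log₂(0.0350) - 0.9650 × log₂(0.9650)
H(p) = 0.2189
C = 1 - 0.2189 = 0.7811 bits/use


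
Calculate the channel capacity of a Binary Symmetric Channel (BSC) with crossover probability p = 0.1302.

For BSC with error probability p:
C = 1 - H(p) where H(p) is binary entropy
H(0.1302) = -0.1302 × log₂(0.1302) - 0.8698 × log₂(0.8698)
H(p) = 0.5580
C = 1 - 0.5580 = 0.4420 bits/use


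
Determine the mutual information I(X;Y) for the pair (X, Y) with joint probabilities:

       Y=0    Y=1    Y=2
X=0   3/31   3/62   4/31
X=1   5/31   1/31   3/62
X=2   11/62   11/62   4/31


H(X) = 1.5139, H(Y) = 1.5495, H(X,Y) = 2.9809
I(X;Y) = H(X) + H(Y) - H(X,Y) = 0.0825 bits


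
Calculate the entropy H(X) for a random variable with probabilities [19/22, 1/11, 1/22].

H(X) = -Σ p(x) log₂ p(x)
  -19/22 × log₂(19/22) = 0.1827
  -1/11 × log₂(1/11) = 0.3145
  -1/22 × log₂(1/22) = 0.2027
H(X) = 0.6999 bits


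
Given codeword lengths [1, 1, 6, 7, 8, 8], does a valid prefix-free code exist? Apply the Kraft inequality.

Kraft inequality: Σ 2^(-l_i) ≤ 1 for prefix-free code
Calculating: 2^(-1) + 2^(-1) + 2^(-6) + 2^(-7) + 2^(-8) + 2^(-8)
= 0.5 + 0.5 + 0.015625 + 0.0078125 + 0.00390625 + 0.00390625
= 1.0312
Since 1.0312 > 1, prefix-free code does not exist


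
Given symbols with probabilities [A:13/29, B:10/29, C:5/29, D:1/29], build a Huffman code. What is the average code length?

Huffman tree construction:
Combine smallest probabilities repeatedly
Resulting codes:
  A: 0 (length 1)
  B: 11 (length 2)
  C: 101 (length 3)
  D: 100 (length 3)
Average length = Σ p(s) × length(s) = 1.7586 bits


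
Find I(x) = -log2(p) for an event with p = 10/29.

Information content I(x) = -log₂(p(x))
I = -log₂(10/29) = -log₂(0.3448)
I = 1.5361 bits


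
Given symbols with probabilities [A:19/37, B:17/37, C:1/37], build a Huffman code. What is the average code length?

Huffman tree construction:
Combine smallest probabilities repeatedly
Resulting codes:
  A: 1 (length 1)
  B: 01 (length 2)
  C: 00 (length 2)
Average length = Σ p(s) × length(s) = 1.4865 bits


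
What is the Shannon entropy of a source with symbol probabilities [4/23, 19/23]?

H(X) = -Σ p(x) log₂ p(x)
  -4/23 × log₂(4/23) = 0.4389
  -19/23 × log₂(19/23) = 0.2277
H(X) = 0.6666 bits


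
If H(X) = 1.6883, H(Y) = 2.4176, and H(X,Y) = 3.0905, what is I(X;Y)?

I(X;Y) = H(X) + H(Y) - H(X,Y)
I(X;Y) = 1.6883 + 2.4176 - 3.0905 = 1.0154 bits


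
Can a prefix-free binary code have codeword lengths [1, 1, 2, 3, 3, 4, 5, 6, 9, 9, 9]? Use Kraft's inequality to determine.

Kraft inequality: Σ 2^(-l_i) ≤ 1 for prefix-free code
Calculating: 2^(-1) + 2^(-1) + 2^(-2) + 2^(-3) + 2^(-3) + 2^(-4) + 2^(-5) + 2^(-6) + 2^(-9) + 2^(-9) + 2^(-9)
= 0.5 + 0.5 + 0.25 + 0.125 + 0.125 + 0.0625 + 0.03125 + 0.015625 + 0.001953125 + 0.001953125 + 0.001953125
= 1.6152
Since 1.6152 > 1, prefix-free code does not exist


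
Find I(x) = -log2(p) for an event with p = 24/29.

Information content I(x) = -log₂(p(x))
I = -log₂(24/29) = -log₂(0.8276)
I = 0.2730 bits


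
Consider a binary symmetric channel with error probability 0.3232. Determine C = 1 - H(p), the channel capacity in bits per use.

For BSC with error probability p:
C = 1 - H(p) where H(p) is binary entropy
H(0.3232) = -0.3232 × log₂(0.3232) - 0.6768 × log₂(0.6768)
H(p) = 0.9078
C = 1 - 0.9078 = 0.0922 bits/use


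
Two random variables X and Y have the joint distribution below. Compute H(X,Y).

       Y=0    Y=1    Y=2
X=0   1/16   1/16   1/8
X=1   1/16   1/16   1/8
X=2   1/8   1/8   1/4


H(X,Y) = -Σ p(x,y) log₂ p(x,y)
  p(0,0)=1/16: -0.0625 × log₂(0.0625) = 0.2500
  p(0,1)=1/16: -0.0625 × log₂(0.0625) = 0.2500
  p(0,2)=1/8: -0.1250 × log₂(0.1250) = 0.3750
  p(1,0)=1/16: -0.0625 × log₂(0.0625) = 0.2500
  p(1,1)=1/16: -0.0625 × log₂(0.0625) = 0.2500
  p(1,2)=1/8: -0.1250 × log₂(0.1250) = 0.3750
  p(2,0)=1/8: -0.1250 × log₂(0.1250) = 0.3750
  p(2,1)=1/8: -0.1250 × log₂(0.1250) = 0.3750
  p(2,2)=1/4: -0.2500 × log₂(0.2500) = 0.5000
H(X,Y) = 3.0000 bits


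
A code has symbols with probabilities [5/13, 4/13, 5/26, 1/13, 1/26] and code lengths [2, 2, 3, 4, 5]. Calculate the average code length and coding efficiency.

Average length L = Σ p_i × l_i = 2.4615 bits
Entropy H = 1.9763 bits
Efficiency η = H/L × 100% = 80.29%


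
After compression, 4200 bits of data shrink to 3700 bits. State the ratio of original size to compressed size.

Compression ratio = Original / Compressed
= 4200 / 3700 = 1.14:1


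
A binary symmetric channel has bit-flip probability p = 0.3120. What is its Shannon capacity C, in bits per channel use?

For BSC with error probability p:
C = 1 - H(p) where H(p) is binary entropy
H(0.3120) = -0.3120 × log₂(0.3120) - 0.6880 × log₂(0.6880)
H(p) = 0.8955
C = 1 - 0.8955 = 0.1045 bits/use


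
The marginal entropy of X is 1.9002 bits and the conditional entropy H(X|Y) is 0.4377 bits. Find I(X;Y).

I(X;Y) = H(X) - H(X|Y)
I(X;Y) = 1.9002 - 0.4377 = 1.4625 bits


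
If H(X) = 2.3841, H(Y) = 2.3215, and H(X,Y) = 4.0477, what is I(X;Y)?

I(X;Y) = H(X) + H(Y) - H(X,Y)
I(X;Y) = 2.3841 + 2.3215 - 4.0477 = 0.6579 bits


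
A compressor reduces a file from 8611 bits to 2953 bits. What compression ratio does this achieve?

Compression ratio = Original / Compressed
= 8611 / 2953 = 2.92:1


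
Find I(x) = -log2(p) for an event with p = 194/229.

Information content I(x) = -log₂(p(x))
I = -log₂(194/229) = -log₂(0.8472)
I = 0.2393 bits


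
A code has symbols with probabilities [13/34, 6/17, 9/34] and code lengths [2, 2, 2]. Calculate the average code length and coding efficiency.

Average length L = Σ p_i × l_i = 2.0000 bits
Entropy H = 1.5682 bits
Efficiency η = H/L × 100% = 78.41%


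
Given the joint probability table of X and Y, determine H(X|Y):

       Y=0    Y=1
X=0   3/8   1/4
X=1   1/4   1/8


H(X|Y) = Σ_y p(y) H(X|Y=y)
  p(Y=0) = 5/8, H(X|Y=0) = 0.9710
  p(Y=1) = 3/8, H(X|Y=1) = 0.9183
H(X|Y) = 0.6250×0.9710 + 0.3750×0.9183 = 0.9512 bits


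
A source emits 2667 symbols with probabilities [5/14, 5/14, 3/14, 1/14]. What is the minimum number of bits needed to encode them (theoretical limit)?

Entropy H = 1.8092 bits/symbol
Minimum bits = H × n = 1.8092 × 2667
= 4825.14 bits


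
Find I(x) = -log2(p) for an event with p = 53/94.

Information content I(x) = -log₂(p(x))
I = -log₂(53/94) = -log₂(0.5638)
I = 0.8267 bits


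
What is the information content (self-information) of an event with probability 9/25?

Information content I(x) = -log₂(p(x))
I = -log₂(9/25) = -log₂(0.3600)
I = 1.4739 bits


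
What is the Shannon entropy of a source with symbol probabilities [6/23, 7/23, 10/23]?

H(X) = -Σ p(x) log₂ p(x)
  -6/23 × log₂(6/23) = 0.5057
  -7/23 × log₂(7/23) = 0.5223
  -10/23 × log₂(10/23) = 0.5224
H(X) = 1.5505 bits


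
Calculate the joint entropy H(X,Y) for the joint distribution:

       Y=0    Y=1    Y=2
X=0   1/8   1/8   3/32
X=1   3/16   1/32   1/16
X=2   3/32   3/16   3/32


H(X,Y) = -Σ p(x,y) log₂ p(x,y)
  p(0,0)=1/8: -0.1250 × log₂(0.1250) = 0.3750
  p(0,1)=1/8: -0.1250 × log₂(0.1250) = 0.3750
  p(0,2)=3/32: -0.0938 × log₂(0.0938) = 0.3202
  p(1,0)=3/16: -0.1875 × log₂(0.1875) = 0.4528
  p(1,1)=1/32: -0.0312 × log₂(0.0312) = 0.1562
  p(1,2)=1/16: -0.0625 × log₂(0.0625) = 0.2500
  p(2,0)=3/32: -0.0938 × log₂(0.0938) = 0.3202
  p(2,1)=3/16: -0.1875 × log₂(0.1875) = 0.4528
  p(2,2)=3/32: -0.0938 × log₂(0.0938) = 0.3202
H(X,Y) = 3.0224 bits


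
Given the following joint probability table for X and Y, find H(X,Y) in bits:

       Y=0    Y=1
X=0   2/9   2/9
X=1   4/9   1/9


H(X,Y) = -Σ p(x,y) log₂ p(x,y)
  p(0,0)=2/9: -0.2222 × log₂(0.2222) = 0.4822
  p(0,1)=2/9: -0.2222 × log₂(0.2222) = 0.4822
  p(1,0)=4/9: -0.4444 × log₂(0.4444) = 0.5200
  p(1,1)=1/9: -0.1111 × log₂(0.1111) = 0.3522
H(X,Y) = 1.8366 bits


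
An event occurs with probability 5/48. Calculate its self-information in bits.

Information content I(x) = -log₂(p(x))
I = -log₂(5/48) = -log₂(0.1042)
I = 3.2630 bits


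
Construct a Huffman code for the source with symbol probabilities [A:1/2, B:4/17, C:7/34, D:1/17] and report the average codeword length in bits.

Huffman tree construction:
Combine smallest probabilities repeatedly
Resulting codes:
  A: 0 (length 1)
  B: 10 (length 2)
  C: 111 (length 3)
  D: 110 (length 3)
Average length = Σ p(s) × length(s) = 1.7647 bits


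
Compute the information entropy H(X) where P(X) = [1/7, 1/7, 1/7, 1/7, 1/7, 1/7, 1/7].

H(X) = -Σ p(x) log₂ p(x)
  -1/7 × log₂(1/7) = 0.4011
  -1/7 × log₂(1/7) = 0.4011
  -1/7 × log₂(1/7) = 0.4011
  -1/7 × log₂(1/7) = 0.4011
  -1/7 × log₂(1/7) = 0.4011
  -1/7 × log₂(1/7) = 0.4011
  -1/7 × log₂(1/7) = 0.4011
H(X) = 2.8074 bits


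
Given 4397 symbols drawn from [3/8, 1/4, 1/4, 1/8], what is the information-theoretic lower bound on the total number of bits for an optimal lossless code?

Entropy H = 1.9056 bits/symbol
Minimum bits = H × n = 1.9056 × 4397
= 8379.09 bits


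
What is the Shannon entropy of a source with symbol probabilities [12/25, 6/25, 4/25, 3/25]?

H(X) = -Σ p(x) log₂ p(x)
  -12/25 × log₂(12/25) = 0.5083
  -6/25 × log₂(6/25) = 0.4941
  -4/25 × log₂(4/25) = 0.4230
  -3/25 × log₂(3/25) = 0.3671
H(X) = 1.7925 bits


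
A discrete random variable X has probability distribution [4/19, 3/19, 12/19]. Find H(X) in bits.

H(X) = -Σ p(x) log₂ p(x)
  -4/19 × log₂(4/19) = 0.4732
  -3/19 × log₂(3/19) = 0.4205
  -12/19 × log₂(12/19) = 0.4187
H(X) = 1.3124 bits


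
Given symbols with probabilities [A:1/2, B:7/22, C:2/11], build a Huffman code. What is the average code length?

Huffman tree construction:
Combine smallest probabilities repeatedly
Resulting codes:
  A: 0 (length 1)
  B: 11 (length 2)
  C: 10 (length 2)
Average length = Σ p(s) × length(s) = 1.5000 bits


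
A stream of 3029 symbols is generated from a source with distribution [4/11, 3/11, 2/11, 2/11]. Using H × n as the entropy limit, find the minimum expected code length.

Entropy H = 1.9363 bits/symbol
Minimum bits = H × n = 1.9363 × 3029
= 5864.93 bits


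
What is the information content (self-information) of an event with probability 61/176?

Information content I(x) = -log₂(p(x))
I = -log₂(61/176) = -log₂(0.3466)
I = 1.5287 bits


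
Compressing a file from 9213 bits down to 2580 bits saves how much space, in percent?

Space savings = (1 - Compressed/Original) × 100%
= (1 - 2580/9213) × 100%
= 72.00%


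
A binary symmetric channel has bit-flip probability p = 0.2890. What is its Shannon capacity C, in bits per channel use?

For BSC with error probability p:
C = 1 - H(p) where H(p) is binary entropy
H(0.2890) = -0.2890 × log₂(0.2890) - 0.7110 × log₂(0.7110)
H(p) = 0.8674
C = 1 - 0.8674 = 0.1326 bits/use


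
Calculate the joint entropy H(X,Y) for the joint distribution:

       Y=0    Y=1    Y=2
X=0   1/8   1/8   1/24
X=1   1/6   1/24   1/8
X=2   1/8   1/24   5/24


H(X,Y) = -Σ p(x,y) log₂ p(x,y)
  p(0,0)=1/8: -0.1250 × log₂(0.1250) = 0.3750
  p(0,1)=1/8: -0.1250 × log₂(0.1250) = 0.3750
  p(0,2)=1/24: -0.0417 × log₂(0.0417) = 0.1910
  p(1,0)=1/6: -0.1667 × log₂(0.1667) = 0.4308
  p(1,1)=1/24: -0.0417 × log₂(0.0417) = 0.1910
  p(1,2)=1/8: -0.1250 × log₂(0.1250) = 0.3750
  p(2,0)=1/8: -0.1250 × log₂(0.1250) = 0.3750
  p(2,1)=1/24: -0.0417 × log₂(0.0417) = 0.1910
  p(2,2)=5/24: -0.2083 × log₂(0.2083) = 0.4715
H(X,Y) = 2.9754 bits


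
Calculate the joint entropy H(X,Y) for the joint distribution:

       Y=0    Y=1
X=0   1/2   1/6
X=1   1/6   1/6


H(X,Y) = -Σ p(x,y) log₂ p(x,y)
  p(0,0)=1/2: -0.5000 × log₂(0.5000) = 0.5000
  p(0,1)=1/6: -0.1667 × log₂(0.1667) = 0.4308
  p(1,0)=1/6: -0.1667 × log₂(0.1667) = 0.4308
  p(1,1)=1/6: -0.1667 × log₂(0.1667) = 0.4308
H(X,Y) = 1.7925 bits


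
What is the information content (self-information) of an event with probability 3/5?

Information content I(x) = -log₂(p(x))
I = -log₂(3/5) = -log₂(0.6000)
I = 0.7370 bits


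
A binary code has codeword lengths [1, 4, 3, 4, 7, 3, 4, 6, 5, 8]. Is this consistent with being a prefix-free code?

Kraft inequality: Σ 2^(-l_i) ≤ 1 for prefix-free code
Calculating: 2^(-1) + 2^(-4) + 2^(-3) + 2^(-4) + 2^(-7) + 2^(-3) + 2^(-4) + 2^(-6) + 2^(-5) + 2^(-8)
= 0.5 + 0.0625 + 0.125 + 0.0625 + 0.0078125 + 0.125 + 0.0625 + 0.015625 + 0.03125 + 0.00390625
= 0.9961
Since 0.9961 ≤ 1, prefix-free code exists


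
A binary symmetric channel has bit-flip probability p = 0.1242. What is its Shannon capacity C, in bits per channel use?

For BSC with error probability p:
C = 1 - H(p) where H(p) is binary entropy
H(0.1242) = -0.1242 × log₂(0.1242) - 0.8758 × log₂(0.8758)
H(p) = 0.5413
C = 1 - 0.5413 = 0.4587 bits/use


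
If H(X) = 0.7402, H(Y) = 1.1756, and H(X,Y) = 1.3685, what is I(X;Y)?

I(X;Y) = H(X) + H(Y) - H(X,Y)
I(X;Y) = 0.7402 + 1.1756 - 1.3685 = 0.5473 bits


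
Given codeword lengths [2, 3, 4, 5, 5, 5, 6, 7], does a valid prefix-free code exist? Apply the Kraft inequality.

Kraft inequality: Σ 2^(-l_i) ≤ 1 for prefix-free code
Calculating: 2^(-2) + 2^(-3) + 2^(-4) + 2^(-5) + 2^(-5) + 2^(-5) + 2^(-6) + 2^(-7)
= 0.25 + 0.125 + 0.0625 + 0.03125 + 0.03125 + 0.03125 + 0.015625 + 0.0078125
= 0.5547
Since 0.5547 ≤ 1, prefix-free code exists


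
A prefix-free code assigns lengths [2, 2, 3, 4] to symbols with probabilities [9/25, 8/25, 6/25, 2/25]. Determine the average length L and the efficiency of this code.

Average length L = Σ p_i × l_i = 2.4000 bits
Entropy H = 1.8423 bits
Efficiency η = H/L × 100% = 76.76%


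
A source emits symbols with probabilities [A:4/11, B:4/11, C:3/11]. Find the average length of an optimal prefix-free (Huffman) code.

Huffman tree construction:
Combine smallest probabilities repeatedly
Resulting codes:
  A: 11 (length 2)
  B: 0 (length 1)
  C: 10 (length 2)
Average length = Σ p(s) × length(s) = 1.6364 bits


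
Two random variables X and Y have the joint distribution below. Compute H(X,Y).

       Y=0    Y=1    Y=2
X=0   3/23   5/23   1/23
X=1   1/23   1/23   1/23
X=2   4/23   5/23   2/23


H(X,Y) = -Σ p(x,y) log₂ p(x,y)
  p(0,0)=3/23: -0.1304 × log₂(0.1304) = 0.3833
  p(0,1)=5/23: -0.2174 × log₂(0.2174) = 0.4786
  p(0,2)=1/23: -0.0435 × log₂(0.0435) = 0.1967
  p(1,0)=1/23: -0.0435 × log₂(0.0435) = 0.1967
  p(1,1)=1/23: -0.0435 × log₂(0.0435) = 0.1967
  p(1,2)=1/23: -0.0435 × log₂(0.0435) = 0.1967
  p(2,0)=4/23: -0.1739 × log₂(0.1739) = 0.4389
  p(2,1)=5/23: -0.2174 × log₂(0.2174) = 0.4786
  p(2,2)=2/23: -0.0870 × log₂(0.0870) = 0.3064
H(X,Y) = 2.8725 bits


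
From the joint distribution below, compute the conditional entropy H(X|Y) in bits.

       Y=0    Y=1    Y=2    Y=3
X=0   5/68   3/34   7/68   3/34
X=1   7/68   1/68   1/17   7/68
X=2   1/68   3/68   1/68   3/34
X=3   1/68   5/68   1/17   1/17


H(X|Y) = Σ_y p(y) H(X|Y=y)
  p(Y=0) = 7/34, H(X|Y=0) = 1.5744
  p(Y=1) = 15/68, H(X|Y=1) = 1.7819
  p(Y=2) = 4/17, H(X|Y=2) = 1.7718
  p(Y=3) = 23/68, H(X|Y=3) = 1.9726
H(X|Y) = 0.2059×1.5744 + 0.2206×1.7819 + 0.2353×1.7718 + 0.3382×1.9726 = 1.8013 bits


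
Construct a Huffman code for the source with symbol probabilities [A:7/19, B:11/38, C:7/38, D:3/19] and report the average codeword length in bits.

Huffman tree construction:
Combine smallest probabilities repeatedly
Resulting codes:
  A: 0 (length 1)
  B: 10 (length 2)
  C: 111 (length 3)
  D: 110 (length 3)
Average length = Σ p(s) × length(s) = 1.9737 bits


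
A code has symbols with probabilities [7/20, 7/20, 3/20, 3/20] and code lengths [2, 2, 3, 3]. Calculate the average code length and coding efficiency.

Average length L = Σ p_i × l_i = 2.3000 bits
Entropy H = 1.8813 bits
Efficiency η = H/L × 100% = 81.80%


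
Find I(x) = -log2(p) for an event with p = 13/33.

Information content I(x) = -log₂(p(x))
I = -log₂(13/33) = -log₂(0.3939)
I = 1.3440 bits


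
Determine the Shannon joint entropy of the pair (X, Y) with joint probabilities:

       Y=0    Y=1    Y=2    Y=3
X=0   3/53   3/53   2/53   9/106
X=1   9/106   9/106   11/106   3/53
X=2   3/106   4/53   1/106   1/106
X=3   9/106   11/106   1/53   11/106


H(X,Y) = -Σ p(x,y) log₂ p(x,y)
  p(0,0)=3/53: -0.0566 × log₂(0.0566) = 0.2345
  p(0,1)=3/53: -0.0566 × log₂(0.0566) = 0.2345
  p(0,2)=2/53: -0.0377 × log₂(0.0377) = 0.1784
  p(0,3)=9/106: -0.0849 × log₂(0.0849) = 0.3021
  p(1,0)=9/106: -0.0849 × log₂(0.0849) = 0.3021
  p(1,1)=9/106: -0.0849 × log₂(0.0849) = 0.3021
  p(1,2)=11/106: -0.1038 × log₂(0.1038) = 0.3392
  p(1,3)=3/53: -0.0566 × log₂(0.0566) = 0.2345
  p(2,0)=3/106: -0.0283 × log₂(0.0283) = 0.1456
  p(2,1)=4/53: -0.0755 × log₂(0.0755) = 0.2814
  p(2,2)=1/106: -0.0094 × log₂(0.0094) = 0.0635
  p(2,3)=1/106: -0.0094 × log₂(0.0094) = 0.0635
  p(3,0)=9/106: -0.0849 × log₂(0.0849) = 0.3021
  p(3,1)=11/106: -0.1038 × log₂(0.1038) = 0.3392
  p(3,2)=1/53: -0.0189 × log₂(0.0189) = 0.1081
  p(3,3)=11/106: -0.1038 × log₂(0.1038) = 0.3392
H(X,Y) = 3.7698 bits


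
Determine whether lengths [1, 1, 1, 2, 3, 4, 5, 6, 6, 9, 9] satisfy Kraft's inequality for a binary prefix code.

Kraft inequality: Σ 2^(-l_i) ≤ 1 for prefix-free code
Calculating: 2^(-1) + 2^(-1) + 2^(-1) + 2^(-2) + 2^(-3) + 2^(-4) + 2^(-5) + 2^(-6) + 2^(-6) + 2^(-9) + 2^(-9)
= 0.5 + 0.5 + 0.5 + 0.25 + 0.125 + 0.0625 + 0.03125 + 0.015625 + 0.015625 + 0.001953125 + 0.001953125
= 2.0039
Since 2.0039 > 1, prefix-free code does not exist


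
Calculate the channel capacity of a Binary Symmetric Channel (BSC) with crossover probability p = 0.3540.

For BSC with error probability p:
C = 1 - H(p) where H(p) is binary entropy
H(0.3540) = -0.3540 × log₂(0.3540) - 0.6460 × log₂(0.6460)
H(p) = 0.9376
C = 1 - 0.9376 = 0.0624 bits/use


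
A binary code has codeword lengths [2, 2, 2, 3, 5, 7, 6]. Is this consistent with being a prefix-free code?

Kraft inequality: Σ 2^(-l_i) ≤ 1 for prefix-free code
Calculating: 2^(-2) + 2^(-2) + 2^(-2) + 2^(-3) + 2^(-5) + 2^(-7) + 2^(-6)
= 0.25 + 0.25 + 0.25 + 0.125 + 0.03125 + 0.0078125 + 0.015625
= 0.9297
Since 0.9297 ≤ 1, prefix-free code exists


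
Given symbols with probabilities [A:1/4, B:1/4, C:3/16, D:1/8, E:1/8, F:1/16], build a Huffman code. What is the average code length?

Huffman tree construction:
Combine smallest probabilities repeatedly
Resulting codes:
  A: 01 (length 2)
  B: 10 (length 2)
  C: 111 (length 3)
  D: 001 (length 3)
  E: 110 (length 3)
  F: 000 (length 3)
Average length = Σ p(s) × length(s) = 2.5000 bits


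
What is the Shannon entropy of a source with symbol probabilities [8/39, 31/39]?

H(X) = -Σ p(x) log₂ p(x)
  -8/39 × log₂(8/39) = 0.4688
  -31/39 × log₂(31/39) = 0.2633
H(X) = 0.7321 bits


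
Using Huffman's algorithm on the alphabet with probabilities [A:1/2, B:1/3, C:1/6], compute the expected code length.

Huffman tree construction:
Combine smallest probabilities repeatedly
Resulting codes:
  A: 0 (length 1)
  B: 11 (length 2)
  C: 10 (length 2)
Average length = Σ p(s) × length(s) = 1.5000 bits


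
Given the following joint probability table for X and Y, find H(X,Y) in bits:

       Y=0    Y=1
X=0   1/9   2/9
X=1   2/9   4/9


H(X,Y) = -Σ p(x,y) log₂ p(x,y)
  p(0,0)=1/9: -0.1111 × log₂(0.1111) = 0.3522
  p(0,1)=2/9: -0.2222 × log₂(0.2222) = 0.4822
  p(1,0)=2/9: -0.2222 × log₂(0.2222) = 0.4822
  p(1,1)=4/9: -0.4444 × log₂(0.4444) = 0.5200
H(X,Y) = 1.8366 bits


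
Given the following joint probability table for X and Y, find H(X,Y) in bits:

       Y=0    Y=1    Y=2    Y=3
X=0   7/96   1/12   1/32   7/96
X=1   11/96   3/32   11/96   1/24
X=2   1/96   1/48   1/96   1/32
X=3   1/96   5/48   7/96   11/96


H(X,Y) = -Σ p(x,y) log₂ p(x,y)
  p(0,0)=7/96: -0.0729 × log₂(0.0729) = 0.2755
  p(0,1)=1/12: -0.0833 × log₂(0.0833) = 0.2987
  p(0,2)=1/32: -0.0312 × log₂(0.0312) = 0.1562
  p(0,3)=7/96: -0.0729 × log₂(0.0729) = 0.2755
  p(1,0)=11/96: -0.1146 × log₂(0.1146) = 0.3581
  p(1,1)=3/32: -0.0938 × log₂(0.0938) = 0.3202
  p(1,2)=11/96: -0.1146 × log₂(0.1146) = 0.3581
  p(1,3)=1/24: -0.0417 × log₂(0.0417) = 0.1910
  p(2,0)=1/96: -0.0104 × log₂(0.0104) = 0.0686
  p(2,1)=1/48: -0.0208 × log₂(0.0208) = 0.1164
  p(2,2)=1/96: -0.0104 × log₂(0.0104) = 0.0686
  p(2,3)=1/32: -0.0312 × log₂(0.0312) = 0.1562
  p(3,0)=1/96: -0.0104 × log₂(0.0104) = 0.0686
  p(3,1)=5/48: -0.1042 × log₂(0.1042) = 0.3399
  p(3,2)=7/96: -0.0729 × log₂(0.0729) = 0.2755
  p(3,3)=11/96: -0.1146 × log₂(0.1146) = 0.3581
H(X,Y) = 3.6852 bits


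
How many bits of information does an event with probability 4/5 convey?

Information content I(x) = -log₂(p(x))
I = -log₂(4/5) = -log₂(0.8000)
I = 0.3219 bits


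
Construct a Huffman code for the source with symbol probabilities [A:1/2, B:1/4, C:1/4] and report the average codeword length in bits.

Huffman tree construction:
Combine smallest probabilities repeatedly
Resulting codes:
  A: 0 (length 1)
  B: 10 (length 2)
  C: 11 (length 2)
Average length = Σ p(s) × length(s) = 1.5000 bits


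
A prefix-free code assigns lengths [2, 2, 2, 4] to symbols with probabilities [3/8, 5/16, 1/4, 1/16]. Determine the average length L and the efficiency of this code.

Average length L = Σ p_i × l_i = 2.1250 bits
Entropy H = 1.8050 bits
Efficiency η = H/L × 100% = 84.94%


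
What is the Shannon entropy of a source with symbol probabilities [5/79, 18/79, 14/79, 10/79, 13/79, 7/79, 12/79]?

H(X) = -Σ p(x) log₂ p(x)
  -5/79 × log₂(5/79) = 0.2520
  -18/79 × log₂(18/79) = 0.4862
  -14/79 × log₂(14/79) = 0.4424
  -10/79 × log₂(10/79) = 0.3774
  -13/79 × log₂(13/79) = 0.4284
  -7/79 × log₂(7/79) = 0.3098
  -12/79 × log₂(12/79) = 0.4130
H(X) = 2.7093 bits


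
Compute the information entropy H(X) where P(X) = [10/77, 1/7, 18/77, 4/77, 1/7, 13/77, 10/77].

H(X) = -Σ p(x) log₂ p(x)
  -10/77 × log₂(10/77) = 0.3824
  -1/7 × log₂(1/7) = 0.4011
  -18/77 × log₂(18/77) = 0.4902
  -4/77 × log₂(4/77) = 0.2217
  -1/7 × log₂(1/7) = 0.4011
  -13/77 × log₂(13/77) = 0.4333
  -10/77 × log₂(10/77) = 0.3824
H(X) = 2.7121 bits
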